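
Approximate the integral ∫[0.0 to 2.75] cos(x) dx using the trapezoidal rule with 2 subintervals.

f(x) = cos(x)
a = 0.0, b = 2.75, n = 2
h = (b - a)/n = 1.375000

Trapezoidal rule: (h/2)[f(x₀) + 2f(x₁) + 2f(x₂) + ... + f(xₙ)]

x_0 = 0.0000, f(x_0) = 1.000000, coefficient = 1
x_1 = 1.3750, f(x_1) = 0.194548, coefficient = 2
x_2 = 2.7500, f(x_2) = -0.924302, coefficient = 1

I ≈ (1.375000/2) × 0.464793 = 0.319545
Exact value: 0.381661
Error: 0.062116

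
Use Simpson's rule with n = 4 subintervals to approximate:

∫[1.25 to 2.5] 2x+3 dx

f(x) = 2x+3
a = 1.25, b = 2.5, n = 4
h = (b - a)/n = 0.312500

Simpson's rule: (h/3)[f(x₀) + 4f(x₁) + 2f(x₂) + ... + f(xₙ)]

x_0 = 1.2500, f(x_0) = 5.500000, coefficient = 1
x_1 = 1.5625, f(x_1) = 6.125000, coefficient = 4
x_2 = 1.8750, f(x_2) = 6.750000, coefficient = 2
x_3 = 2.1875, f(x_3) = 7.375000, coefficient = 4
x_4 = 2.5000, f(x_4) = 8.000000, coefficient = 1

I ≈ (0.312500/3) × 81.000000 = 8.437500
Exact value: 8.437500
Error: 0.000000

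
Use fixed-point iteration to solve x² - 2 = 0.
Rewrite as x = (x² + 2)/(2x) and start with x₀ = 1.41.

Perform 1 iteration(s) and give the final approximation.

Equation: x² - 2 = 0
Fixed-point form: x = (x² + 2)/(2x)
x₀ = 1.41

x_1 = g(1.410000) = 1.414220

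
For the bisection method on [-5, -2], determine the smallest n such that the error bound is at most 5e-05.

We need (b-a)/2^n ≤ 5e-05
(-2 - (-5))/2^n ≤ 5e-05
3/2^n ≤ 5e-05
2^n ≥ 60000
n ≥ log₂(60000) = 15.87
n ≥ 16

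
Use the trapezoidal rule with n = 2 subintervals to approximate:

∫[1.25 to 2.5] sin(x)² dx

f(x) = sin(x)²
a = 1.25, b = 2.5, n = 2
h = (b - a)/n = 0.625000

Trapezoidal rule: (h/2)[f(x₀) + 2f(x₁) + 2f(x₂) + ... + f(xₙ)]

x_0 = 1.2500, f(x_0) = 0.900572, coefficient = 1
x_1 = 1.8750, f(x_1) = 0.910280, coefficient = 2
x_2 = 2.5000, f(x_2) = 0.358169, coefficient = 1

I ≈ (0.625000/2) × 3.079300 = 0.962281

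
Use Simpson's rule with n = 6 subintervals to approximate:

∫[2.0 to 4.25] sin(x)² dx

f(x) = sin(x)²
a = 2.0, b = 4.25, n = 6
h = (b - a)/n = 0.375000

Simpson's rule: (h/3)[f(x₀) + 4f(x₁) + 2f(x₂) + ... + f(xₙ)]

x_0 = 2.0000, f(x_0) = 0.826822, coefficient = 1
x_1 = 2.3750, f(x_1) = 0.481199, coefficient = 4
x_2 = 2.7500, f(x_2) = 0.145665, coefficient = 2
x_3 = 3.1250, f(x_3) = 0.000275, coefficient = 4
x_4 = 3.5000, f(x_4) = 0.123049, coefficient = 2
x_5 = 3.8750, f(x_5) = 0.448103, coefficient = 4
x_6 = 4.2500, f(x_6) = 0.801006, coefficient = 1

I ≈ (0.375000/3) × 5.883564 = 0.735445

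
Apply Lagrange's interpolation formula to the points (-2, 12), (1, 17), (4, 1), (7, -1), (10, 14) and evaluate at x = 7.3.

Lagrange interpolation formula:
P(x) = Σ yᵢ × Lᵢ(x)
where Lᵢ(x) = Π_{j≠i} (x - xⱼ)/(xᵢ - xⱼ)

L_0(7.3) = (7.3 - 1)/(-2 - 1) × (7.3 - 4)/(-2 - 4) × (7.3 - 7)/(-2 - 7) × (7.3 - 10)/(-2 - 10) = -0.008662
L_1(7.3) = (7.3 - (-2))/(1 - (-2)) × (7.3 - 4)/(1 - 4) × (7.3 - 7)/(1 - 7) × (7.3 - 10)/(1 - 10) = 0.051150
L_2(7.3) = (7.3 - (-2))/(4 - (-2)) × (7.3 - 1)/(4 - 1) × (7.3 - 7)/(4 - 7) × (7.3 - 10)/(4 - 10) = -0.146475
L_3(7.3) = (7.3 - (-2))/(7 - (-2)) × (7.3 - 1)/(7 - 1) × (7.3 - 4)/(7 - 4) × (7.3 - 10)/(7 - 10) = 1.074150
L_4(7.3) = (7.3 - (-2))/(10 - (-2)) × (7.3 - 1)/(10 - 1) × (7.3 - 4)/(10 - 4) × (7.3 - 7)/(10 - 7) = 0.029837

P(7.3) = 12×L_0(7.3) + 17×L_1(7.3) + 1×L_2(7.3) + (-1)×L_3(7.3) + 14×L_4(7.3)
P(7.3) = -0.037300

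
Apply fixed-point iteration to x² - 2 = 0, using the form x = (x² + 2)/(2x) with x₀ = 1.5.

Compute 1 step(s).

Equation: x² - 2 = 0
Fixed-point form: x = (x² + 2)/(2x)
x₀ = 1.5

x_1 = g(1.500000) = 1.416667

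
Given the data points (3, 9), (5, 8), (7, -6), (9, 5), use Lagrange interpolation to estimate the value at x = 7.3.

Lagrange interpolation formula:
P(x) = Σ yᵢ × Lᵢ(x)
where Lᵢ(x) = Π_{j≠i} (x - xⱼ)/(xᵢ - xⱼ)

L_0(7.3) = (7.3 - 5)/(3 - 5) × (7.3 - 7)/(3 - 7) × (7.3 - 9)/(3 - 9) = 0.024437
L_1(7.3) = (7.3 - 3)/(5 - 3) × (7.3 - 7)/(5 - 7) × (7.3 - 9)/(5 - 9) = -0.137062
L_2(7.3) = (7.3 - 3)/(7 - 3) × (7.3 - 5)/(7 - 5) × (7.3 - 9)/(7 - 9) = 1.050812
L_3(7.3) = (7.3 - 3)/(9 - 3) × (7.3 - 5)/(9 - 5) × (7.3 - 7)/(9 - 7) = 0.061812

P(7.3) = 9×L_0(7.3) + 8×L_1(7.3) + (-6)×L_2(7.3) + 5×L_3(7.3)
P(7.3) = -6.872375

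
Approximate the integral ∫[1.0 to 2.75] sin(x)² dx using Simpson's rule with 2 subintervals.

f(x) = sin(x)²
a = 1.0, b = 2.75, n = 2
h = (b - a)/n = 0.875000

Simpson's rule: (h/3)[f(x₀) + 4f(x₁) + 2f(x₂) + ... + f(xₙ)]

x_0 = 1.0000, f(x_0) = 0.708073, coefficient = 1
x_1 = 1.8750, f(x_1) = 0.910280, coefficient = 4
x_2 = 2.7500, f(x_2) = 0.145665, coefficient = 1

I ≈ (0.875000/3) × 4.494857 = 1.311000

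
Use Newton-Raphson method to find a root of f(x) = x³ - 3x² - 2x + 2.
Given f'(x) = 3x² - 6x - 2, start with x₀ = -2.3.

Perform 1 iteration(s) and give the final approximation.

f(x) = x³ - 3x² - 2x + 2
f'(x) = 3x² - 6x - 2
x₀ = -2.3

Newton-Raphson formula: x_{n+1} = x_n - f(x_n)/f'(x_n)

Iteration 1:
  f(-2.300000) = -21.437000
  f'(-2.300000) = 27.670000
  x_1 = -2.300000 - (-21.437000)/27.670000 = -1.525262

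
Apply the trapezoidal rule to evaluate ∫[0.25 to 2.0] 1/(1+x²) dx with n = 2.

f(x) = 1/(1+x²)
a = 0.25, b = 2.0, n = 2
h = (b - a)/n = 0.875000

Trapezoidal rule: (h/2)[f(x₀) + 2f(x₁) + 2f(x₂) + ... + f(xₙ)]

x_0 = 0.2500, f(x_0) = 0.941176, coefficient = 1
x_1 = 1.1250, f(x_1) = 0.441379, coefficient = 2
x_2 = 2.0000, f(x_2) = 0.200000, coefficient = 1

I ≈ (0.875000/2) × 2.023935 = 0.885472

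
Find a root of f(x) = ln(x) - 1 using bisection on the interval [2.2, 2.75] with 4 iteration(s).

f(x) = ln(x) - 1
Initial interval: [2.2, 2.75]

Iteration 1:
  c_1 = (2.200000 + 2.750000)/2 = 2.475000
  f(c_1) = f(2.475000) = -0.093760
  f(a) × f(c) ≥ 0, new interval: [2.475000, 2.750000]
Iteration 2:
  c_2 = (2.475000 + 2.750000)/2 = 2.612500
  f(c_2) = f(2.612500) = -0.039692
  f(a) × f(c) ≥ 0, new interval: [2.612500, 2.750000]
Iteration 3:
  c_3 = (2.612500 + 2.750000)/2 = 2.681250
  f(c_3) = f(2.681250) = -0.013717
  f(a) × f(c) ≥ 0, new interval: [2.681250, 2.750000]
Iteration 4:
  c_4 = (2.681250 + 2.750000)/2 = 2.715625
  f(c_4) = f(2.715625) = -0.000978
  f(a) × f(c) ≥ 0, new interval: [2.715625, 2.750000]

After 4 iteration(s), the approximation is c_4 = 2.715625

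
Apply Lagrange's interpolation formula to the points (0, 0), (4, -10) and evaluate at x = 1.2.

Lagrange interpolation formula:
P(x) = Σ yᵢ × Lᵢ(x)
where Lᵢ(x) = Π_{j≠i} (x - xⱼ)/(xᵢ - xⱼ)

L_0(1.2) = (1.2 - 4)/(0 - 4) = 0.700000
L_1(1.2) = (1.2 - 0)/(4 - 0) = 0.300000

P(1.2) = 0×L_0(1.2) + (-10)×L_1(1.2)
P(1.2) = -3.000000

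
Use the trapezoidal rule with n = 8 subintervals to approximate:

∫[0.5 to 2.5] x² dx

f(x) = x²
a = 0.5, b = 2.5, n = 8
h = (b - a)/n = 0.250000

Trapezoidal rule: (h/2)[f(x₀) + 2f(x₁) + 2f(x₂) + ... + f(xₙ)]

x_0 = 0.5000, f(x_0) = 0.250000, coefficient = 1
x_1 = 0.7500, f(x_1) = 0.562500, coefficient = 2
x_2 = 1.0000, f(x_2) = 1.000000, coefficient = 2
x_3 = 1.2500, f(x_3) = 1.562500, coefficient = 2
x_4 = 1.5000, f(x_4) = 2.250000, coefficient = 2
x_5 = 1.7500, f(x_5) = 3.062500, coefficient = 2
x_6 = 2.0000, f(x_6) = 4.000000, coefficient = 2
x_7 = 2.2500, f(x_7) = 5.062500, coefficient = 2
x_8 = 2.5000, f(x_8) = 6.250000, coefficient = 1

I ≈ (0.250000/2) × 41.500000 = 5.187500
Exact value: 5.166667
Error: 0.020833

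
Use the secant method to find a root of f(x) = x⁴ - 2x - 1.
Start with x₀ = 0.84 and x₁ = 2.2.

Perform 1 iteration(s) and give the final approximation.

f(x) = x⁴ - 2x - 1
x₀ = 0.84, x₁ = 2.2

Secant formula: x_{n+1} = x_n - f(x_n)(x_n - x_{n-1})/(f(x_n) - f(x_{n-1}))

Iteration 1:
  f(0.840000) = -2.182129
  f(2.200000) = 18.025600
  x_2 = 2.200000 - 18.025600×(2.200000 - 0.840000)/(18.025600 - (-2.182129))
       = 0.986859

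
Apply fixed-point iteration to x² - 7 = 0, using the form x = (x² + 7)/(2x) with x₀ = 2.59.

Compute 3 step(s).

Equation: x² - 7 = 0
Fixed-point form: x = (x² + 7)/(2x)
x₀ = 2.59

x_1 = g(2.590000) = 2.646351
x_2 = g(2.646351) = 2.645751
x_3 = g(2.645751) = 2.645751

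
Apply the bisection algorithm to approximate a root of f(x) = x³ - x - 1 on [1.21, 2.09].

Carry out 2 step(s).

f(x) = x³ - x - 1
Initial interval: [1.21, 2.09]

Iteration 1:
  c_1 = (1.210000 + 2.090000)/2 = 1.650000
  f(c_1) = f(1.650000) = 1.842125
  f(a) × f(c) < 0, new interval: [1.210000, 1.650000]
Iteration 2:
  c_2 = (1.210000 + 1.650000)/2 = 1.430000
  f(c_2) = f(1.430000) = 0.494207
  f(a) × f(c) < 0, new interval: [1.210000, 1.430000]

After 2 iteration(s), the approximation is c_2 = 1.430000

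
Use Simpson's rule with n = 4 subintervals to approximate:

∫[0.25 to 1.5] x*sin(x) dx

f(x) = x*sin(x)
a = 0.25, b = 1.5, n = 4
h = (b - a)/n = 0.312500

Simpson's rule: (h/3)[f(x₀) + 4f(x₁) + 2f(x₂) + ... + f(xₙ)]

x_0 = 0.2500, f(x_0) = 0.061851, coefficient = 1
x_1 = 0.5625, f(x_1) = 0.299983, coefficient = 4
x_2 = 0.8750, f(x_2) = 0.671601, coefficient = 2
x_3 = 1.1875, f(x_3) = 1.101331, coefficient = 4
x_4 = 1.5000, f(x_4) = 1.496242, coefficient = 1

I ≈ (0.312500/3) × 8.506551 = 0.886099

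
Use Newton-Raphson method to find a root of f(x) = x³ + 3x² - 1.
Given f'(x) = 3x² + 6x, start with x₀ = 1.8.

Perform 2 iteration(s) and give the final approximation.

f(x) = x³ + 3x² - 1
f'(x) = 3x² + 6x
x₀ = 1.8

Newton-Raphson formula: x_{n+1} = x_n - f(x_n)/f'(x_n)

Iteration 1:
  f(1.800000) = 14.552000
  f'(1.800000) = 20.520000
  x_1 = 1.800000 - 14.552000/20.520000 = 1.090838
Iteration 2:
  f(1.090838) = 3.867803
  f'(1.090838) = 10.114813
  x_2 = 1.090838 - 3.867803/10.114813 = 0.708448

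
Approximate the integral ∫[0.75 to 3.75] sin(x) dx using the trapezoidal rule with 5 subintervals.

f(x) = sin(x)
a = 0.75, b = 3.75, n = 5
h = (b - a)/n = 0.600000

Trapezoidal rule: (h/2)[f(x₀) + 2f(x₁) + 2f(x₂) + ... + f(xₙ)]

x_0 = 0.7500, f(x_0) = 0.681639, coefficient = 1
x_1 = 1.3500, f(x_1) = 0.975723, coefficient = 2
x_2 = 1.9500, f(x_2) = 0.928960, coefficient = 2
x_3 = 2.5500, f(x_3) = 0.557684, coefficient = 2
x_4 = 3.1500, f(x_4) = -0.008407, coefficient = 2
x_5 = 3.7500, f(x_5) = -0.571561, coefficient = 1

I ≈ (0.600000/2) × 5.017997 = 1.505399
Exact value: 1.552248
Error: 0.046849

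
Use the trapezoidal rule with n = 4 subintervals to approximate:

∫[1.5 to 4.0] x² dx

f(x) = x²
a = 1.5, b = 4.0, n = 4
h = (b - a)/n = 0.625000

Trapezoidal rule: (h/2)[f(x₀) + 2f(x₁) + 2f(x₂) + ... + f(xₙ)]

x_0 = 1.5000, f(x_0) = 2.250000, coefficient = 1
x_1 = 2.1250, f(x_1) = 4.515625, coefficient = 2
x_2 = 2.7500, f(x_2) = 7.562500, coefficient = 2
x_3 = 3.3750, f(x_3) = 11.390625, coefficient = 2
x_4 = 4.0000, f(x_4) = 16.000000, coefficient = 1

I ≈ (0.625000/2) × 65.187500 = 20.371094
Exact value: 20.208333
Error: 0.162760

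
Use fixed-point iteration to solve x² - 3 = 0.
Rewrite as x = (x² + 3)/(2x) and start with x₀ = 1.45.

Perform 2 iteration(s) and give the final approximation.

Equation: x² - 3 = 0
Fixed-point form: x = (x² + 3)/(2x)
x₀ = 1.45

x_1 = g(1.450000) = 1.759483
x_2 = g(1.759483) = 1.732265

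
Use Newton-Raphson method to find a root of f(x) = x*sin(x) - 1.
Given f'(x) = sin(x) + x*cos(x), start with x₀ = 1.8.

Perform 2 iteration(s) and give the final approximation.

f(x) = x*sin(x) - 1
f'(x) = sin(x) + x*cos(x)
x₀ = 1.8

Newton-Raphson formula: x_{n+1} = x_n - f(x_n)/f'(x_n)

Iteration 1:
  f(1.800000) = 0.752926
  f'(1.800000) = 0.564884
  x_1 = 1.800000 - 0.752926/0.564884 = 0.467114
Iteration 2:
  f(0.467114) = -0.789653
  f'(0.467114) = 0.867384
  x_2 = 0.467114 - (-0.789653)/0.867384 = 1.377499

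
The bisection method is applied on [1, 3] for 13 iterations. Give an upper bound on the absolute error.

Bisection error bound: |error| ≤ (b-a)/2^n
|error| ≤ (3 - 1)/2^13 = 2/2^13
|error| ≤ 0.0002441406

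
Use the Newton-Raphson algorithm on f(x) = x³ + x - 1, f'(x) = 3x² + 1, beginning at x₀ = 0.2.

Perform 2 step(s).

f(x) = x³ + x - 1
f'(x) = 3x² + 1
x₀ = 0.2

Newton-Raphson formula: x_{n+1} = x_n - f(x_n)/f'(x_n)

Iteration 1:
  f(0.200000) = -0.792000
  f'(0.200000) = 1.120000
  x_1 = 0.200000 - (-0.792000)/1.120000 = 0.907143
Iteration 2:
  f(0.907143) = 0.653638
  f'(0.907143) = 3.468724
  x_2 = 0.907143 - 0.653638/3.468724 = 0.718705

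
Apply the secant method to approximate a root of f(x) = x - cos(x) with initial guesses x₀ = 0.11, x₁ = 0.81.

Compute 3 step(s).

f(x) = x - cos(x)
x₀ = 0.11, x₁ = 0.81

Secant formula: x_{n+1} = x_n - f(x_n)(x_n - x_{n-1})/(f(x_n) - f(x_{n-1}))

Iteration 1:
  f(0.110000) = -0.883956
  f(0.810000) = 0.120502
  x_2 = 0.810000 - 0.120502×(0.810000 - 0.110000)/(0.120502 - (-0.883956))
       = 0.726023
Iteration 2:
  f(0.810000) = 0.120502
  f(0.726023) = -0.021797
  x_3 = 0.726023 - (-0.021797)×(0.726023 - 0.810000)/(-0.021797 - 0.120502)
       = 0.738887
Iteration 3:
  f(0.726023) = -0.021797
  f(0.738887) = -0.000332
  x_4 = 0.738887 - (-0.000332)×(0.738887 - 0.726023)/(-0.000332 - (-0.021797))
       = 0.739086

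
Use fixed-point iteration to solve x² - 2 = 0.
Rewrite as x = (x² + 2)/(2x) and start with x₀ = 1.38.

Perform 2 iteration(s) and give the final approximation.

Equation: x² - 2 = 0
Fixed-point form: x = (x² + 2)/(2x)
x₀ = 1.38

x_1 = g(1.380000) = 1.414638
x_2 = g(1.414638) = 1.414214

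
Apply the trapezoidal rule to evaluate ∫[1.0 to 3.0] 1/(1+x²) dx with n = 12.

f(x) = 1/(1+x²)
a = 1.0, b = 3.0, n = 12
h = (b - a)/n = 0.166667

Trapezoidal rule: (h/2)[f(x₀) + 2f(x₁) + 2f(x₂) + ... + f(xₙ)]

x_0 = 1.0000, f(x_0) = 0.500000, coefficient = 1
x_1 = 1.1667, f(x_1) = 0.423529, coefficient = 2
x_2 = 1.3333, f(x_2) = 0.360000, coefficient = 2
x_3 = 1.5000, f(x_3) = 0.307692, coefficient = 2
x_4 = 1.6667, f(x_4) = 0.264706, coefficient = 2
x_5 = 1.8333, f(x_5) = 0.229299, coefficient = 2
x_6 = 2.0000, f(x_6) = 0.200000, coefficient = 2
x_7 = 2.1667, f(x_7) = 0.175610, coefficient = 2
x_8 = 2.3333, f(x_8) = 0.155172, coefficient = 2
x_9 = 2.5000, f(x_9) = 0.137931, coefficient = 2
x_10 = 2.6667, f(x_10) = 0.123288, coefficient = 2
x_11 = 2.8333, f(x_11) = 0.110769, coefficient = 2
x_12 = 3.0000, f(x_12) = 0.100000, coefficient = 1

I ≈ (0.166667/2) × 5.575994 = 0.464666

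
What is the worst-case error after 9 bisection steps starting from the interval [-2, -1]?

Bisection error bound: |error| ≤ (b-a)/2^n
|error| ≤ (-1 - (-2))/2^9 = 1/2^9
|error| ≤ 0.0019531250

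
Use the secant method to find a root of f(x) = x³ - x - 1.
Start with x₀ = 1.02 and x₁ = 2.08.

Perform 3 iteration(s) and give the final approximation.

f(x) = x³ - x - 1
x₀ = 1.02, x₁ = 2.08

Secant formula: x_{n+1} = x_n - f(x_n)(x_n - x_{n-1})/(f(x_n) - f(x_{n-1}))

Iteration 1:
  f(1.020000) = -0.958792
  f(2.080000) = 5.918912
  x_2 = 2.080000 - 5.918912×(2.080000 - 1.020000)/(5.918912 - (-0.958792))
       = 1.167770
Iteration 2:
  f(2.080000) = 5.918912
  f(1.167770) = -0.575297
  x_3 = 1.167770 - (-0.575297)×(1.167770 - 2.080000)/(-0.575297 - 5.918912)
       = 1.248581
Iteration 3:
  f(1.167770) = -0.575297
  f(1.248581) = -0.302100
  x_4 = 1.248581 - (-0.302100)×(1.248581 - 1.167770)/(-0.302100 - (-0.575297))
       = 1.337941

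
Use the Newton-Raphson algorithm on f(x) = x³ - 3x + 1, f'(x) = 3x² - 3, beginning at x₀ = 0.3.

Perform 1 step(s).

f(x) = x³ - 3x + 1
f'(x) = 3x² - 3
x₀ = 0.3

Newton-Raphson formula: x_{n+1} = x_n - f(x_n)/f'(x_n)

Iteration 1:
  f(0.300000) = 0.127000
  f'(0.300000) = -2.730000
  x_1 = 0.300000 - 0.127000/(-2.730000) = 0.346520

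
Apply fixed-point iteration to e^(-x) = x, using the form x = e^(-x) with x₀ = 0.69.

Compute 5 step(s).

Equation: e^(-x) = x
Fixed-point form: x = e^(-x)
x₀ = 0.69

x_1 = g(0.690000) = 0.501576
x_2 = g(0.501576) = 0.605575
x_3 = g(0.605575) = 0.545760
x_4 = g(0.545760) = 0.579401
x_5 = g(0.579401) = 0.560234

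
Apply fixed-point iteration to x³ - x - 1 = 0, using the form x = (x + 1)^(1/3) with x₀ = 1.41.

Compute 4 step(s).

Equation: x³ - x - 1 = 0
Fixed-point form: x = (x + 1)^(1/3)
x₀ = 1.41

x_1 = g(1.410000) = 1.340723
x_2 = g(1.340723) = 1.327751
x_3 = g(1.327751) = 1.325294
x_4 = g(1.325294) = 1.324827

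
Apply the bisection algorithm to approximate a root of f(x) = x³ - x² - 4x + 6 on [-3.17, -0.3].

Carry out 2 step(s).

f(x) = x³ - x² - 4x + 6
Initial interval: [-3.17, -0.3]

Iteration 1:
  c_1 = (-3.170000 + (-0.300000))/2 = -1.735000
  f(c_1) = f(-1.735000) = 4.707035
  f(a) × f(c) < 0, new interval: [-3.170000, -1.735000]
Iteration 2:
  c_2 = (-3.170000 + (-1.735000))/2 = -2.452500
  f(c_2) = f(-2.452500) = -4.955946
  f(a) × f(c) ≥ 0, new interval: [-2.452500, -1.735000]

After 2 iteration(s), the approximation is c_2 = -2.452500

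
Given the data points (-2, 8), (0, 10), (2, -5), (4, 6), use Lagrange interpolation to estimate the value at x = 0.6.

Lagrange interpolation formula:
P(x) = Σ yᵢ × Lᵢ(x)
where Lᵢ(x) = Π_{j≠i} (x - xⱼ)/(xᵢ - xⱼ)

L_0(0.6) = (0.6 - 0)/(-2 - 0) × (0.6 - 2)/(-2 - 2) × (0.6 - 4)/(-2 - 4) = -0.059500
L_1(0.6) = (0.6 - (-2))/(0 - (-2)) × (0.6 - 2)/(0 - 2) × (0.6 - 4)/(0 - 4) = 0.773500
L_2(0.6) = (0.6 - (-2))/(2 - (-2)) × (0.6 - 0)/(2 - 0) × (0.6 - 4)/(2 - 4) = 0.331500
L_3(0.6) = (0.6 - (-2))/(4 - (-2)) × (0.6 - 0)/(4 - 0) × (0.6 - 2)/(4 - 2) = -0.045500

P(0.6) = 8×L_0(0.6) + 10×L_1(0.6) + (-5)×L_2(0.6) + 6×L_3(0.6)
P(0.6) = 5.328500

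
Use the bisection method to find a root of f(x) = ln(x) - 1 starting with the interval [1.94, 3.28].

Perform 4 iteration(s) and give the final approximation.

f(x) = ln(x) - 1
Initial interval: [1.94, 3.28]

Iteration 1:
  c_1 = (1.940000 + 3.280000)/2 = 2.610000
  f(c_1) = f(2.610000) = -0.040650
  f(a) × f(c) ≥ 0, new interval: [2.610000, 3.280000]
Iteration 2:
  c_2 = (2.610000 + 3.280000)/2 = 2.945000
  f(c_2) = f(2.945000) = 0.080109
  f(a) × f(c) < 0, new interval: [2.610000, 2.945000]
Iteration 3:
  c_3 = (2.610000 + 2.945000)/2 = 2.777500
  f(c_3) = f(2.777500) = 0.021551
  f(a) × f(c) < 0, new interval: [2.610000, 2.777500]
Iteration 4:
  c_4 = (2.610000 + 2.777500)/2 = 2.693750
  f(c_4) = f(2.693750) = -0.009066
  f(a) × f(c) ≥ 0, new interval: [2.693750, 2.777500]

After 4 iteration(s), the approximation is c_4 = 2.693750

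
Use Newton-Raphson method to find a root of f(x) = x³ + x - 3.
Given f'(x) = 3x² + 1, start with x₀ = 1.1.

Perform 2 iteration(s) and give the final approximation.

f(x) = x³ + x - 3
f'(x) = 3x² + 1
x₀ = 1.1

Newton-Raphson formula: x_{n+1} = x_n - f(x_n)/f'(x_n)

Iteration 1:
  f(1.100000) = -0.569000
  f'(1.100000) = 4.630000
  x_1 = 1.100000 - (-0.569000)/4.630000 = 1.222894
Iteration 2:
  f(1.222894) = 0.051696
  f'(1.222894) = 5.486410
  x_2 = 1.222894 - 0.051696/5.486410 = 1.213472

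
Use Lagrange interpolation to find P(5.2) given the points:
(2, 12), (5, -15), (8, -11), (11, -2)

Lagrange interpolation formula:
P(x) = Σ yᵢ × Lᵢ(x)
where Lᵢ(x) = Π_{j≠i} (x - xⱼ)/(xᵢ - xⱼ)

L_0(5.2) = (5.2 - 5)/(2 - 5) × (5.2 - 8)/(2 - 8) × (5.2 - 11)/(2 - 11) = -0.020049
L_1(5.2) = (5.2 - 2)/(5 - 2) × (5.2 - 8)/(5 - 8) × (5.2 - 11)/(5 - 11) = 0.962370
L_2(5.2) = (5.2 - 2)/(8 - 2) × (5.2 - 5)/(8 - 5) × (5.2 - 11)/(8 - 11) = 0.068741
L_3(5.2) = (5.2 - 2)/(11 - 2) × (5.2 - 5)/(11 - 5) × (5.2 - 8)/(11 - 8) = -0.011062

P(5.2) = 12×L_0(5.2) + (-15)×L_1(5.2) + (-11)×L_2(5.2) + (-2)×L_3(5.2)
P(5.2) = -15.410173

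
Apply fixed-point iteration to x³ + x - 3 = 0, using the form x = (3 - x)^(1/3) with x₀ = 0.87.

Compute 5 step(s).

Equation: x³ + x - 3 = 0
Fixed-point form: x = (3 - x)^(1/3)
x₀ = 0.87

x_1 = g(0.870000) = 1.286648
x_2 = g(1.286648) = 1.196600
x_3 = g(1.196600) = 1.217206
x_4 = g(1.217206) = 1.212552
x_5 = g(1.212552) = 1.213606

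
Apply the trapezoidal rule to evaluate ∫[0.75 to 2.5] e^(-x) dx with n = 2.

f(x) = e^(-x)
a = 0.75, b = 2.5, n = 2
h = (b - a)/n = 0.875000

Trapezoidal rule: (h/2)[f(x₀) + 2f(x₁) + 2f(x₂) + ... + f(xₙ)]

x_0 = 0.7500, f(x_0) = 0.472367, coefficient = 1
x_1 = 1.6250, f(x_1) = 0.196912, coefficient = 2
x_2 = 2.5000, f(x_2) = 0.082085, coefficient = 1

I ≈ (0.875000/2) × 0.948275 = 0.414870
Exact value: 0.390282
Error: 0.024589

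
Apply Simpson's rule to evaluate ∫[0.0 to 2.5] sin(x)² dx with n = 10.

f(x) = sin(x)²
a = 0.0, b = 2.5, n = 10
h = (b - a)/n = 0.250000

Simpson's rule: (h/3)[f(x₀) + 4f(x₁) + 2f(x₂) + ... + f(xₙ)]

x_0 = 0.0000, f(x_0) = 0.000000, coefficient = 1
x_1 = 0.2500, f(x_1) = 0.061209, coefficient = 4
x_2 = 0.5000, f(x_2) = 0.229849, coefficient = 2
x_3 = 0.7500, f(x_3) = 0.464631, coefficient = 4
x_4 = 1.0000, f(x_4) = 0.708073, coefficient = 2
x_5 = 1.2500, f(x_5) = 0.900572, coefficient = 4
x_6 = 1.5000, f(x_6) = 0.994996, coefficient = 2
x_7 = 1.7500, f(x_7) = 0.968228, coefficient = 4
x_8 = 2.0000, f(x_8) = 0.826822, coefficient = 2
x_9 = 2.2500, f(x_9) = 0.605398, coefficient = 4
x_10 = 2.5000, f(x_10) = 0.358169, coefficient = 1

I ≈ (0.250000/3) × 17.877802 = 1.489817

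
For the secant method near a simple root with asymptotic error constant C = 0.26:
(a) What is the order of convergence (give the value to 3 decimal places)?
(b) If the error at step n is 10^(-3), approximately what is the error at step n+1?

(a) Secant method has superlinear convergence with order φ = (1+√5)/2 ≈ 1.618.
    This means |e_{n+1}| ≈ C|e_n|^1.618.

(b) With |e_n| = 10^(-3) and C = 0.26:
    |e_{n+1}| ≈ 0.26 × (10^(-3))^1.618 = 0.26 × 10^(-4.85)

(a) ≈ 1.618 (golden ratio); (b) |e_{n+1}| ≈ 3.638e-06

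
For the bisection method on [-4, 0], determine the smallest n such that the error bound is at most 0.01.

We need (b-a)/2^n ≤ 0.01
(0 - (-4))/2^n ≤ 0.01
4/2^n ≤ 0.01
2^n ≥ 400
n ≥ log₂(400) = 8.64
n ≥ 9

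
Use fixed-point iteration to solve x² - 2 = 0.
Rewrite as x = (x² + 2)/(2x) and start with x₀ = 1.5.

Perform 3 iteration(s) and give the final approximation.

Equation: x² - 2 = 0
Fixed-point form: x = (x² + 2)/(2x)
x₀ = 1.5

x_1 = g(1.500000) = 1.416667
x_2 = g(1.416667) = 1.414216
x_3 = g(1.414216) = 1.414214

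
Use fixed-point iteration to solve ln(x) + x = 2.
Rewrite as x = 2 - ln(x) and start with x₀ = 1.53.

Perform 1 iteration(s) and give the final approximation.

Equation: ln(x) + x = 2
Fixed-point form: x = 2 - ln(x)
x₀ = 1.53

x_1 = g(1.530000) = 1.574732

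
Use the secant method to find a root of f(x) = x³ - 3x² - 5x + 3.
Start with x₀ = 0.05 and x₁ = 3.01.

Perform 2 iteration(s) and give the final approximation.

f(x) = x³ - 3x² - 5x + 3
x₀ = 0.05, x₁ = 3.01

Secant formula: x_{n+1} = x_n - f(x_n)(x_n - x_{n-1})/(f(x_n) - f(x_{n-1}))

Iteration 1:
  f(0.050000) = 2.742625
  f(3.010000) = -11.959399
  x_2 = 3.010000 - (-11.959399)×(3.010000 - 0.050000)/(-11.959399 - 2.742625)
       = 0.602180
Iteration 2:
  f(3.010000) = -11.959399
  f(0.602180) = -0.880403
  x_3 = 0.602180 - (-0.880403)×(0.602180 - 3.010000)/(-0.880403 - (-11.959399))
       = 0.410841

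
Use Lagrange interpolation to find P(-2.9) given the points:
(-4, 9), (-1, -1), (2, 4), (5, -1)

Lagrange interpolation formula:
P(x) = Σ yᵢ × Lᵢ(x)
where Lᵢ(x) = Π_{j≠i} (x - xⱼ)/(xᵢ - xⱼ)

L_0(-2.9) = (-2.9 - (-1))/(-4 - (-1)) × (-2.9 - 2)/(-4 - 2) × (-2.9 - 5)/(-4 - 5) = 0.454006
L_1(-2.9) = (-2.9 - (-4))/(-1 - (-4)) × (-2.9 - 2)/(-1 - 2) × (-2.9 - 5)/(-1 - 5) = 0.788537
L_2(-2.9) = (-2.9 - (-4))/(2 - (-4)) × (-2.9 - (-1))/(2 - (-1)) × (-2.9 - 5)/(2 - 5) = -0.305759
L_3(-2.9) = (-2.9 - (-4))/(5 - (-4)) × (-2.9 - (-1))/(5 - (-1)) × (-2.9 - 2)/(5 - 2) = 0.063216

P(-2.9) = 9×L_0(-2.9) + (-1)×L_1(-2.9) + 4×L_2(-2.9) + (-1)×L_3(-2.9)
P(-2.9) = 2.011265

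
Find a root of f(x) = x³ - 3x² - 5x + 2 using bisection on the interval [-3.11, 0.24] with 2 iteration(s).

f(x) = x³ - 3x² - 5x + 2
Initial interval: [-3.11, 0.24]

Iteration 1:
  c_1 = (-3.110000 + 0.240000)/2 = -1.435000
  f(c_1) = f(-1.435000) = 0.042337
  f(a) × f(c) < 0, new interval: [-3.110000, -1.435000]
Iteration 2:
  c_2 = (-3.110000 + (-1.435000))/2 = -2.272500
  f(c_2) = f(-2.272500) = -13.866041
  f(a) × f(c) ≥ 0, new interval: [-2.272500, -1.435000]

After 2 iteration(s), the approximation is c_2 = -2.272500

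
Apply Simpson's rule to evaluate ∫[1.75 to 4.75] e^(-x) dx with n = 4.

f(x) = e^(-x)
a = 1.75, b = 4.75, n = 4
h = (b - a)/n = 0.750000

Simpson's rule: (h/3)[f(x₀) + 4f(x₁) + 2f(x₂) + ... + f(xₙ)]

x_0 = 1.7500, f(x_0) = 0.173774, coefficient = 1
x_1 = 2.5000, f(x_1) = 0.082085, coefficient = 4
x_2 = 3.2500, f(x_2) = 0.038774, coefficient = 2
x_3 = 4.0000, f(x_3) = 0.018316, coefficient = 4
x_4 = 4.7500, f(x_4) = 0.008652, coefficient = 1

I ≈ (0.750000/3) × 0.661577 = 0.165394
Exact value: 0.165122
Error: 0.000272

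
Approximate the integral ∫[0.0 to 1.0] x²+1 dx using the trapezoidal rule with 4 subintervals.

f(x) = x²+1
a = 0.0, b = 1.0, n = 4
h = (b - a)/n = 0.250000

Trapezoidal rule: (h/2)[f(x₀) + 2f(x₁) + 2f(x₂) + ... + f(xₙ)]

x_0 = 0.0000, f(x_0) = 1.000000, coefficient = 1
x_1 = 0.2500, f(x_1) = 1.062500, coefficient = 2
x_2 = 0.5000, f(x_2) = 1.250000, coefficient = 2
x_3 = 0.7500, f(x_3) = 1.562500, coefficient = 2
x_4 = 1.0000, f(x_4) = 2.000000, coefficient = 1

I ≈ (0.250000/2) × 10.750000 = 1.343750
Exact value: 1.333333
Error: 0.010417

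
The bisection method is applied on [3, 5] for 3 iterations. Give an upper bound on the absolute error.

Bisection error bound: |error| ≤ (b-a)/2^n
|error| ≤ (5 - 3)/2^3 = 2/2^3
|error| ≤ 0.2500000000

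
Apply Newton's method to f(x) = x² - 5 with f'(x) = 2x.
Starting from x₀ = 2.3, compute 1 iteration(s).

f(x) = x² - 5
f'(x) = 2x
x₀ = 2.3

Newton-Raphson formula: x_{n+1} = x_n - f(x_n)/f'(x_n)

Iteration 1:
  f(2.300000) = 0.290000
  f'(2.300000) = 4.600000
  x_1 = 2.300000 - 0.290000/4.600000 = 2.236957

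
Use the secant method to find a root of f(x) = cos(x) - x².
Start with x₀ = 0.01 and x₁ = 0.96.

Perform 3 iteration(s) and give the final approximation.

f(x) = cos(x) - x²
x₀ = 0.01, x₁ = 0.96

Secant formula: x_{n+1} = x_n - f(x_n)(x_n - x_{n-1})/(f(x_n) - f(x_{n-1}))

Iteration 1:
  f(0.010000) = 0.999850
  f(0.960000) = -0.348080
  x_2 = 0.960000 - (-0.348080)×(0.960000 - 0.010000)/(-0.348080 - 0.999850)
       = 0.714679
Iteration 2:
  f(0.960000) = -0.348080
  f(0.714679) = 0.244538
  x_3 = 0.714679 - 0.244538×(0.714679 - 0.960000)/(0.244538 - (-0.348080))
       = 0.815908
Iteration 3:
  f(0.714679) = 0.244538
  f(0.815908) = 0.019501
  x_4 = 0.815908 - 0.019501×(0.815908 - 0.714679)/(0.019501 - 0.244538)
       = 0.824680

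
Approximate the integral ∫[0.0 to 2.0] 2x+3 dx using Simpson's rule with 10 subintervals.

f(x) = 2x+3
a = 0.0, b = 2.0, n = 10
h = (b - a)/n = 0.200000

Simpson's rule: (h/3)[f(x₀) + 4f(x₁) + 2f(x₂) + ... + f(xₙ)]

x_0 = 0.0000, f(x_0) = 3.000000, coefficient = 1
x_1 = 0.2000, f(x_1) = 3.400000, coefficient = 4
x_2 = 0.4000, f(x_2) = 3.800000, coefficient = 2
x_3 = 0.6000, f(x_3) = 4.200000, coefficient = 4
x_4 = 0.8000, f(x_4) = 4.600000, coefficient = 2
x_5 = 1.0000, f(x_5) = 5.000000, coefficient = 4
x_6 = 1.2000, f(x_6) = 5.400000, coefficient = 2
x_7 = 1.4000, f(x_7) = 5.800000, coefficient = 4
x_8 = 1.6000, f(x_8) = 6.200000, coefficient = 2
x_9 = 1.8000, f(x_9) = 6.600000, coefficient = 4
x_10 = 2.0000, f(x_10) = 7.000000, coefficient = 1

I ≈ (0.200000/3) × 150.000000 = 10.000000
Exact value: 10.000000
Error: 0.000000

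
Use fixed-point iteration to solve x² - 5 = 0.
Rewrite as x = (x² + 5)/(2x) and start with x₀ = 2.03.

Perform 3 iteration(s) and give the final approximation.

Equation: x² - 5 = 0
Fixed-point form: x = (x² + 5)/(2x)
x₀ = 2.03

x_1 = g(2.030000) = 2.246527
x_2 = g(2.246527) = 2.236092
x_3 = g(2.236092) = 2.236068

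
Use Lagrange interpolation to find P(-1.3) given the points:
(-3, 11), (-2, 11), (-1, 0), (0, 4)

Lagrange interpolation formula:
P(x) = Σ yᵢ × Lᵢ(x)
where Lᵢ(x) = Π_{j≠i} (x - xⱼ)/(xᵢ - xⱼ)

L_0(-1.3) = (-1.3 - (-2))/(-3 - (-2)) × (-1.3 - (-1))/(-3 - (-1)) × (-1.3 - 0)/(-3 - 0) = -0.045500
L_1(-1.3) = (-1.3 - (-3))/(-2 - (-3)) × (-1.3 - (-1))/(-2 - (-1)) × (-1.3 - 0)/(-2 - 0) = 0.331500
L_2(-1.3) = (-1.3 - (-3))/(-1 - (-3)) × (-1.3 - (-2))/(-1 - (-2)) × (-1.3 - 0)/(-1 - 0) = 0.773500
L_3(-1.3) = (-1.3 - (-3))/(0 - (-3)) × (-1.3 - (-2))/(0 - (-2)) × (-1.3 - (-1))/(0 - (-1)) = -0.059500

P(-1.3) = 11×L_0(-1.3) + 11×L_1(-1.3) + 0×L_2(-1.3) + 4×L_3(-1.3)
P(-1.3) = 2.908000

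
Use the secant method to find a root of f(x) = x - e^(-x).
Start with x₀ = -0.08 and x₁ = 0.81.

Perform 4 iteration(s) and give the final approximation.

f(x) = x - e^(-x)
x₀ = -0.08, x₁ = 0.81

Secant formula: x_{n+1} = x_n - f(x_n)(x_n - x_{n-1})/(f(x_n) - f(x_{n-1}))

Iteration 1:
  f(-0.080000) = -1.163287
  f(0.810000) = 0.365142
  x_2 = 0.810000 - 0.365142×(0.810000 - (-0.080000))/(0.365142 - (-1.163287))
       = 0.597379
Iteration 2:
  f(0.810000) = 0.365142
  f(0.597379) = 0.047127
  x_3 = 0.597379 - 0.047127×(0.597379 - 0.810000)/(0.047127 - 0.365142)
       = 0.565870
Iteration 3:
  f(0.597379) = 0.047127
  f(0.565870) = -0.001995
  x_4 = 0.565870 - (-0.001995)×(0.565870 - 0.597379)/(-0.001995 - 0.047127)
       = 0.567150
Iteration 4:
  f(0.565870) = -0.001995
  f(0.567150) = 0.000011
  x_5 = 0.567150 - 0.000011×(0.567150 - 0.565870)/(0.000011 - (-0.001995))
       = 0.567143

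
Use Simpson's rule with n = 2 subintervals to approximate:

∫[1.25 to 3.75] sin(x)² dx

f(x) = sin(x)²
a = 1.25, b = 3.75, n = 2
h = (b - a)/n = 1.250000

Simpson's rule: (h/3)[f(x₀) + 4f(x₁) + 2f(x₂) + ... + f(xₙ)]

x_0 = 1.2500, f(x_0) = 0.900572, coefficient = 1
x_1 = 2.5000, f(x_1) = 0.358169, coefficient = 4
x_2 = 3.7500, f(x_2) = 0.326682, coefficient = 1

I ≈ (1.250000/3) × 2.659930 = 1.108304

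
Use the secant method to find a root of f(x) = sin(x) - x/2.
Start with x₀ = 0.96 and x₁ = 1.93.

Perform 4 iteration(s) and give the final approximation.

f(x) = sin(x) - x/2
x₀ = 0.96, x₁ = 1.93

Secant formula: x_{n+1} = x_n - f(x_n)(x_n - x_{n-1})/(f(x_n) - f(x_{n-1}))

Iteration 1:
  f(0.960000) = 0.339192
  f(1.930000) = -0.028823
  x_2 = 1.930000 - (-0.028823)×(1.930000 - 0.960000)/(-0.028823 - 0.339192)
       = 1.854029
Iteration 2:
  f(1.930000) = -0.028823
  f(1.854029) = 0.033142
  x_3 = 1.854029 - 0.033142×(1.854029 - 1.930000)/(0.033142 - (-0.028823))
       = 1.894662
Iteration 3:
  f(1.854029) = 0.033142
  f(1.894662) = 0.000681
  x_4 = 1.894662 - 0.000681×(1.894662 - 1.854029)/(0.000681 - 0.033142)
       = 1.895515
Iteration 4:
  f(1.894662) = 0.000681
  f(1.895515) = -0.000017
  x_5 = 1.895515 - (-0.000017)×(1.895515 - 1.894662)/(-0.000017 - 0.000681)
       = 1.895494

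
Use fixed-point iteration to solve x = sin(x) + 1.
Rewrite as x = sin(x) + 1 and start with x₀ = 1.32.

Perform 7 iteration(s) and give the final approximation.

Equation: x = sin(x) + 1
Fixed-point form: x = sin(x) + 1
x₀ = 1.32

x_1 = g(1.320000) = 1.968715
x_2 = g(1.968715) = 1.921869
x_3 = g(1.921869) = 1.939004
x_4 = g(1.939004) = 1.932974
x_5 = g(1.932974) = 1.935127
x_6 = g(1.935127) = 1.934362
x_7 = g(1.934362) = 1.934635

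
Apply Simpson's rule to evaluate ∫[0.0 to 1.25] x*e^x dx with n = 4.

f(x) = x*e^x
a = 0.0, b = 1.25, n = 4
h = (b - a)/n = 0.312500

Simpson's rule: (h/3)[f(x₀) + 4f(x₁) + 2f(x₂) + ... + f(xₙ)]

x_0 = 0.0000, f(x_0) = 0.000000, coefficient = 1
x_1 = 0.3125, f(x_1) = 0.427137, coefficient = 4
x_2 = 0.6250, f(x_2) = 1.167654, coefficient = 2
x_3 = 0.9375, f(x_3) = 2.393990, coefficient = 4
x_4 = 1.2500, f(x_4) = 4.362929, coefficient = 1

I ≈ (0.312500/3) × 17.982744 = 1.873203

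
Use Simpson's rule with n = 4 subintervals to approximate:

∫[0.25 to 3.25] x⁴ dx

f(x) = x⁴
a = 0.25, b = 3.25, n = 4
h = (b - a)/n = 0.750000

Simpson's rule: (h/3)[f(x₀) + 4f(x₁) + 2f(x₂) + ... + f(xₙ)]

x_0 = 0.2500, f(x_0) = 0.003906, coefficient = 1
x_1 = 1.0000, f(x_1) = 1.000000, coefficient = 4
x_2 = 1.7500, f(x_2) = 9.378906, coefficient = 2
x_3 = 2.5000, f(x_3) = 39.062500, coefficient = 4
x_4 = 3.2500, f(x_4) = 111.566406, coefficient = 1

I ≈ (0.750000/3) × 290.578125 = 72.644531
Exact value: 72.517969
Error: 0.126562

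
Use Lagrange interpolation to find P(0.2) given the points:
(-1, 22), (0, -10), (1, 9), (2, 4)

Lagrange interpolation formula:
P(x) = Σ yᵢ × Lᵢ(x)
where Lᵢ(x) = Π_{j≠i} (x - xⱼ)/(xᵢ - xⱼ)

L_0(0.2) = (0.2 - 0)/(-1 - 0) × (0.2 - 1)/(-1 - 1) × (0.2 - 2)/(-1 - 2) = -0.048000
L_1(0.2) = (0.2 - (-1))/(0 - (-1)) × (0.2 - 1)/(0 - 1) × (0.2 - 2)/(0 - 2) = 0.864000
L_2(0.2) = (0.2 - (-1))/(1 - (-1)) × (0.2 - 0)/(1 - 0) × (0.2 - 2)/(1 - 2) = 0.216000
L_3(0.2) = (0.2 - (-1))/(2 - (-1)) × (0.2 - 0)/(2 - 0) × (0.2 - 1)/(2 - 1) = -0.032000

P(0.2) = 22×L_0(0.2) + (-10)×L_1(0.2) + 9×L_2(0.2) + 4×L_3(0.2)
P(0.2) = -7.880000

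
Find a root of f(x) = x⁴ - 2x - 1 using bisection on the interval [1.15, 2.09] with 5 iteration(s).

f(x) = x⁴ - 2x - 1
Initial interval: [1.15, 2.09]

Iteration 1:
  c_1 = (1.150000 + 2.090000)/2 = 1.620000
  f(c_1) = f(1.620000) = 2.647475
  f(a) × f(c) < 0, new interval: [1.150000, 1.620000]
Iteration 2:
  c_2 = (1.150000 + 1.620000)/2 = 1.385000
  f(c_2) = f(1.385000) = -0.090413
  f(a) × f(c) ≥ 0, new interval: [1.385000, 1.620000]
Iteration 3:
  c_3 = (1.385000 + 1.620000)/2 = 1.502500
  f(c_3) = f(1.502500) = 1.091334
  f(a) × f(c) < 0, new interval: [1.385000, 1.502500]
Iteration 4:
  c_4 = (1.385000 + 1.502500)/2 = 1.443750
  f(c_4) = f(1.443750) = 0.457282
  f(a) × f(c) < 0, new interval: [1.385000, 1.443750]
Iteration 5:
  c_5 = (1.385000 + 1.443750)/2 = 1.414375
  f(c_5) = f(1.414375) = 0.173077
  f(a) × f(c) < 0, new interval: [1.385000, 1.414375]

After 5 iteration(s), the approximation is c_5 = 1.414375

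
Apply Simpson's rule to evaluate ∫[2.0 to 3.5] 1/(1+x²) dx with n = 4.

f(x) = 1/(1+x²)
a = 2.0, b = 3.5, n = 4
h = (b - a)/n = 0.375000

Simpson's rule: (h/3)[f(x₀) + 4f(x₁) + 2f(x₂) + ... + f(xₙ)]

x_0 = 2.0000, f(x_0) = 0.200000, coefficient = 1
x_1 = 2.3750, f(x_1) = 0.150588, coefficient = 4
x_2 = 2.7500, f(x_2) = 0.116788, coefficient = 2
x_3 = 3.1250, f(x_3) = 0.092888, coefficient = 4
x_4 = 3.5000, f(x_4) = 0.075472, coefficient = 1

I ≈ (0.375000/3) × 1.482954 = 0.185369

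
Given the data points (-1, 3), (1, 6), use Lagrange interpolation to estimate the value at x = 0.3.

Lagrange interpolation formula:
P(x) = Σ yᵢ × Lᵢ(x)
where Lᵢ(x) = Π_{j≠i} (x - xⱼ)/(xᵢ - xⱼ)

L_0(0.3) = (0.3 - 1)/(-1 - 1) = 0.350000
L_1(0.3) = (0.3 - (-1))/(1 - (-1)) = 0.650000

P(0.3) = 3×L_0(0.3) + 6×L_1(0.3)
P(0.3) = 4.950000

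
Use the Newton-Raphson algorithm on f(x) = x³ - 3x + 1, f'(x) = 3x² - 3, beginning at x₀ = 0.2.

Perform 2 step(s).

f(x) = x³ - 3x + 1
f'(x) = 3x² - 3
x₀ = 0.2

Newton-Raphson formula: x_{n+1} = x_n - f(x_n)/f'(x_n)

Iteration 1:
  f(0.200000) = 0.408000
  f'(0.200000) = -2.880000
  x_1 = 0.200000 - 0.408000/(-2.880000) = 0.341667
Iteration 2:
  f(0.341667) = 0.014885
  f'(0.341667) = -2.649792
  x_2 = 0.341667 - 0.014885/(-2.649792) = 0.347284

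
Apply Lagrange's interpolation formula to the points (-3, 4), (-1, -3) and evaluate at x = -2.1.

Lagrange interpolation formula:
P(x) = Σ yᵢ × Lᵢ(x)
where Lᵢ(x) = Π_{j≠i} (x - xⱼ)/(xᵢ - xⱼ)

L_0(-2.1) = (-2.1 - (-1))/(-3 - (-1)) = 0.550000
L_1(-2.1) = (-2.1 - (-3))/(-1 - (-3)) = 0.450000

P(-2.1) = 4×L_0(-2.1) + (-3)×L_1(-2.1)
P(-2.1) = 0.850000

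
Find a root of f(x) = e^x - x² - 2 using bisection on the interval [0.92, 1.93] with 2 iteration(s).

f(x) = e^x - x² - 2
Initial interval: [0.92, 1.93]

Iteration 1:
  c_1 = (0.920000 + 1.930000)/2 = 1.425000
  f(c_1) = f(1.425000) = 0.127233
  f(a) × f(c) < 0, new interval: [0.920000, 1.425000]
Iteration 2:
  c_2 = (0.920000 + 1.425000)/2 = 1.172500
  f(c_2) = f(1.172500) = -0.144699
  f(a) × f(c) ≥ 0, new interval: [1.172500, 1.425000]

After 2 iteration(s), the approximation is c_2 = 1.172500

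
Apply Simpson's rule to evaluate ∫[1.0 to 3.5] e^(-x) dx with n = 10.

f(x) = e^(-x)
a = 1.0, b = 3.5, n = 10
h = (b - a)/n = 0.250000

Simpson's rule: (h/3)[f(x₀) + 4f(x₁) + 2f(x₂) + ... + f(xₙ)]

x_0 = 1.0000, f(x_0) = 0.367879, coefficient = 1
x_1 = 1.2500, f(x_1) = 0.286505, coefficient = 4
x_2 = 1.5000, f(x_2) = 0.223130, coefficient = 2
x_3 = 1.7500, f(x_3) = 0.173774, coefficient = 4
x_4 = 2.0000, f(x_4) = 0.135335, coefficient = 2
x_5 = 2.2500, f(x_5) = 0.105399, coefficient = 4
x_6 = 2.5000, f(x_6) = 0.082085, coefficient = 2
x_7 = 2.7500, f(x_7) = 0.063928, coefficient = 4
x_8 = 3.0000, f(x_8) = 0.049787, coefficient = 2
x_9 = 3.2500, f(x_9) = 0.038774, coefficient = 4
x_10 = 3.5000, f(x_10) = 0.030197, coefficient = 1

I ≈ (0.250000/3) × 4.052272 = 0.337689
Exact value: 0.337682
Error: 0.000007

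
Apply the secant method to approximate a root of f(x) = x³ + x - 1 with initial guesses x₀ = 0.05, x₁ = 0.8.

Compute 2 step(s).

f(x) = x³ + x - 1
x₀ = 0.05, x₁ = 0.8

Secant formula: x_{n+1} = x_n - f(x_n)(x_n - x_{n-1})/(f(x_n) - f(x_{n-1}))

Iteration 1:
  f(0.050000) = -0.949875
  f(0.800000) = 0.312000
  x_2 = 0.800000 - 0.312000×(0.800000 - 0.050000)/(0.312000 - (-0.949875))
       = 0.614562
Iteration 2:
  f(0.800000) = 0.312000
  f(0.614562) = -0.153327
  x_3 = 0.614562 - (-0.153327)×(0.614562 - 0.800000)/(-0.153327 - 0.312000)
       = 0.675664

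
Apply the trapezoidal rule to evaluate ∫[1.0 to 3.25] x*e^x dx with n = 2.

f(x) = x*e^x
a = 1.0, b = 3.25, n = 2
h = (b - a)/n = 1.125000

Trapezoidal rule: (h/2)[f(x₀) + 2f(x₁) + 2f(x₂) + ... + f(xₙ)]

x_0 = 1.0000, f(x_0) = 2.718282, coefficient = 1
x_1 = 2.1250, f(x_1) = 17.792407, coefficient = 2
x_2 = 3.2500, f(x_2) = 83.818605, coefficient = 1

I ≈ (1.125000/2) × 122.121701 = 68.693457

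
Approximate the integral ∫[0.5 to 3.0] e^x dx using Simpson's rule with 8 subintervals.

f(x) = e^x
a = 0.5, b = 3.0, n = 8
h = (b - a)/n = 0.312500

Simpson's rule: (h/3)[f(x₀) + 4f(x₁) + 2f(x₂) + ... + f(xₙ)]

x_0 = 0.5000, f(x_0) = 1.648721, coefficient = 1
x_1 = 0.8125, f(x_1) = 2.253535, coefficient = 4
x_2 = 1.1250, f(x_2) = 3.080217, coefficient = 2
x_3 = 1.4375, f(x_3) = 4.210157, coefficient = 4
x_4 = 1.7500, f(x_4) = 5.754603, coefficient = 2
x_5 = 2.0625, f(x_5) = 7.865609, coefficient = 4
x_6 = 2.3750, f(x_6) = 10.751013, coefficient = 2
x_7 = 2.6875, f(x_7) = 14.694893, coefficient = 4
x_8 = 3.0000, f(x_8) = 20.085537, coefficient = 1

I ≈ (0.312500/3) × 177.002700 = 18.437781
Exact value: 18.436816
Error: 0.000966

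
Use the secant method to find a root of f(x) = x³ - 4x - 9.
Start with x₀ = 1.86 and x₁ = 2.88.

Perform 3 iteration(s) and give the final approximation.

f(x) = x³ - 4x - 9
x₀ = 1.86, x₁ = 2.88

Secant formula: x_{n+1} = x_n - f(x_n)(x_n - x_{n-1})/(f(x_n) - f(x_{n-1}))

Iteration 1:
  f(1.860000) = -10.005144
  f(2.880000) = 3.367872
  x_2 = 2.880000 - 3.367872×(2.880000 - 1.860000)/(3.367872 - (-10.005144))
       = 2.623122
Iteration 2:
  f(2.880000) = 3.367872
  f(2.623122) = -1.443386
  x_3 = 2.623122 - (-1.443386)×(2.623122 - 2.880000)/(-1.443386 - 3.367872)
       = 2.700186
Iteration 3:
  f(2.623122) = -1.443386
  f(2.700186) = -0.113674
  x_4 = 2.700186 - (-0.113674)×(2.700186 - 2.623122)/(-0.113674 - (-1.443386))
       = 2.706774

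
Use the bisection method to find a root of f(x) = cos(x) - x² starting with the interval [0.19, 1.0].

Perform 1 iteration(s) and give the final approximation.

f(x) = cos(x) - x²
Initial interval: [0.19, 1.0]

Iteration 1:
  c_1 = (0.190000 + 1.000000)/2 = 0.595000
  f(c_1) = f(0.595000) = 0.474123
  f(a) × f(c) ≥ 0, new interval: [0.595000, 1.000000]

After 1 iteration(s), the approximation is c_1 = 0.595000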